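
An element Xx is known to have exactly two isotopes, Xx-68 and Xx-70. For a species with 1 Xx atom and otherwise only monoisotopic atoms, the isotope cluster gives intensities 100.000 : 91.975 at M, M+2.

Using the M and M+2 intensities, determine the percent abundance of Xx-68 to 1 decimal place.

52.1%

Let p = fractional abundance of Xx-68. I(M+2)/I(M) = [C(1,1)·p^0·(1−p)] / p^1 = 1·(1−p)/p = 91.975/100.000 = 0.9197
(1−p)/p = 0.9197/1 = 0.9197  ⇒  p = 1/(1 + 0.9197) = 0.5209
Xx-68: 52.1%, Xx-70: 47.9%.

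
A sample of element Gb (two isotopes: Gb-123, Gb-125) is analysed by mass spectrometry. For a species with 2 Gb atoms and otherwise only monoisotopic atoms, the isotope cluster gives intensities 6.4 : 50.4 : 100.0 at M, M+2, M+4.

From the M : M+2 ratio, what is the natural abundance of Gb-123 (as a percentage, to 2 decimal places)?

20.25%

Let p = fractional abundance of Gb-123. I(M+2)/I(M) = [C(2,1)·p^1·(1−p)] / p^2 = 2·(1−p)/p = 50.4/6.4 = 7.8750
(1−p)/p = 7.8750/2 = 3.9375  ⇒  p = 1/(1 + 3.9375) = 0.2025
Gb-123: 20.25%, Gb-125: 79.75%.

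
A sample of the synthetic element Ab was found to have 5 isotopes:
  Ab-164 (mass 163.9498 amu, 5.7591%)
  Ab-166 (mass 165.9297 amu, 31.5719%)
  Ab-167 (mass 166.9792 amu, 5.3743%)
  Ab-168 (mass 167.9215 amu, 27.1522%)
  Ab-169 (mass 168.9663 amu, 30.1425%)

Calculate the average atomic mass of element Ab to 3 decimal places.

167.328 amu

Ar = Σ fᵢ·mᵢ = 0.057591 × 163.9498 + 0.315719 × 165.9297 + 0.053743 × 166.9792 + 0.271522 × 167.9215 + 0.301425 × 168.9663
= 9.44203 + 52.38716 + 8.97396 + 45.59438 + 50.93067 = 167.32820 amu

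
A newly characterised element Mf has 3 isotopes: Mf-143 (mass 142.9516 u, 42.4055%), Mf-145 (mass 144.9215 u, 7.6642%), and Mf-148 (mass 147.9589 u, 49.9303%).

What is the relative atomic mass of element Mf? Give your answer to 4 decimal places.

145.6027 u

Weight each isotope mass by its fractional abundance: 0.424055 × 142.9516 + 0.076642 × 144.9215 + 0.499303 × 147.9589
= 60.61934 + 11.10707 + 73.87632 = 145.60273 u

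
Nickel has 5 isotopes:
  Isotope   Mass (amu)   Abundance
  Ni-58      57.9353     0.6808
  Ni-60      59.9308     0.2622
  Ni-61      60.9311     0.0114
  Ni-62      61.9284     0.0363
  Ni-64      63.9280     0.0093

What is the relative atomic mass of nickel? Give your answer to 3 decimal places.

Average mass = Σ (abundance × isotope mass) = 0.6808 × 57.9353 + 0.2622 × 59.9308 + 0.0114 × 60.9311 + 0.0363 × 61.9284 + 0.0093 × 63.9280
= 39.44235 + 15.71386 + 0.69461 + 2.24800 + 0.59453 = 58.69335 amu

58.693 amu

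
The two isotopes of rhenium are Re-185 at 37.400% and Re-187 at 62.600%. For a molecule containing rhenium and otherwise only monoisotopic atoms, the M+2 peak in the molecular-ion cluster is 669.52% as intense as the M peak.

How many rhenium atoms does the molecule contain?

4

With n Re atoms, P(M+2)/P(M) = C(n,1)·p^(n−1)q / p^n = n·q/p = n · 0.62600/0.37400.
n = 6.6952 × 0.37400/0.62600 = 4.00 ≈ 4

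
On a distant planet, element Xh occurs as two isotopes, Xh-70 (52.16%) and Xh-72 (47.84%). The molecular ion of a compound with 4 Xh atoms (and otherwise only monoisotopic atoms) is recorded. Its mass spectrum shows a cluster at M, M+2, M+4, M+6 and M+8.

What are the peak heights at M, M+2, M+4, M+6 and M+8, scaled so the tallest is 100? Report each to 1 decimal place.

Expanding (0.5216 + 0.4784)^4:
P(M) = 0.5216^4 = 0.074020
P(M+2) = 4 × 0.5216^3 × 0.4784^1 = 0.271559
P(M+4) = 6 × 0.5216^2 × 0.4784^2 = 0.373602
P(M+6) = 4 × 0.5216^1 × 0.4784^3 = 0.228439
P(M+8) = 0.4784^4 = 0.052380
The M+4 peak is largest (0.373602); scaling to 100 gives 19.8 : 72.7 : 100.0 : 61.1 : 14.0.

19.8 : 72.7 : 100.0 : 61.1 : 14.0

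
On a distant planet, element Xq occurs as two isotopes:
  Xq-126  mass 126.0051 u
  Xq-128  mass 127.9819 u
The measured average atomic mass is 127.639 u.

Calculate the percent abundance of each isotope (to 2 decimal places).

Let x be the fractional abundance of Xq-126; then Xq-128 has abundance 1 − x.
126.0051·x + 127.9819·(1 − x) = 127.639
(126.0051 − 127.9819)·x = 127.639 − 127.9819
x = -0.3429 / -1.9768 = 0.17346 → 17.35% Xq-126, 82.65% Xq-128.

Xq-126: 17.35%, Xq-128: 82.65%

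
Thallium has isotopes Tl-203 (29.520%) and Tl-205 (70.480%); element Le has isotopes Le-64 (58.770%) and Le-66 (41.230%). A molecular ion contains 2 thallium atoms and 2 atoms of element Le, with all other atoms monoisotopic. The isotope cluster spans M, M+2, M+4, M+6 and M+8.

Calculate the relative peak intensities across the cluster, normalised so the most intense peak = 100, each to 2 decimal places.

7.76 : 47.92 : 100.00 : 80.27 : 21.76

Thallium pattern (n=2): 0.08714304 : 0.41611392 : 0.49674304
Element Le pattern (n=2): 0.34539129 : 0.48461742 : 0.16999129
Convolve the two distributions (both contribute in 2-u steps):
  M: 0.08714304×0.34539129 = 0.030098
  M+2: 0.08714304×0.48461742 + 0.41611392×0.34539129 = 0.185953
  M+4: 0.08714304×0.16999129 + 0.41611392×0.48461742 + 0.49674304×0.34539129 = 0.388040
  M+6: 0.41611392×0.16999129 + 0.49674304×0.48461742 = 0.311466
  M+8: 0.49674304×0.16999129 = 0.084442
Scale to base peak (0.388040) = 100: 7.76 : 47.92 : 100.00 : 80.27 : 21.76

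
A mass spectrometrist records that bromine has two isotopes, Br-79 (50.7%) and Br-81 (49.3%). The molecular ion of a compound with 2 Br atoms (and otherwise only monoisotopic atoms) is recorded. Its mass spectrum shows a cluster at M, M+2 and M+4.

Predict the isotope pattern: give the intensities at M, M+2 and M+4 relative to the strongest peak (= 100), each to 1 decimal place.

51.4 : 100.0 : 48.6

Expanding (0.507 + 0.493)^2:
P(M) = 0.507^2 = 0.257049
P(M+2) = 2 × 0.507^1 × 0.493^1 = 0.499902
P(M+4) = 0.493^2 = 0.243049
The M+2 peak is largest (0.499902); scaling to 100 gives 51.4 : 100.0 : 48.6.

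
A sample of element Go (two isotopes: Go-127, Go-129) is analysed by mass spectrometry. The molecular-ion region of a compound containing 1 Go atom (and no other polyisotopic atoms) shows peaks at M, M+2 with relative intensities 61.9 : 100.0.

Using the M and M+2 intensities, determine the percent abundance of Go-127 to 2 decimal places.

Let p = fractional abundance of Go-127. I(M+2)/I(M) = [C(1,1)·p^0·(1−p)] / p^1 = 1·(1−p)/p = 100.0/61.9 = 1.6155
(1−p)/p = 1.6155/1 = 1.6155  ⇒  p = 1/(1 + 1.6155) = 0.3823
Go-127: 38.23%, Go-129: 61.77%.

38.23%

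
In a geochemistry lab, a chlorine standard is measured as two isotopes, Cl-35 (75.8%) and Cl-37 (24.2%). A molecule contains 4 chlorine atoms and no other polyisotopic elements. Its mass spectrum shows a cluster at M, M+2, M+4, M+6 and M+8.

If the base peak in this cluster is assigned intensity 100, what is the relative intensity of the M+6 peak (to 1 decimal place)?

(0.758 + 0.242)^4 gives M 0.3301, M+2 0.4216, M+4 0.2019, M+6 0.0430, M+8 0.0034; the largest is M+2.
P(M+2) = C(4,1) × 0.758^3 × 0.242^1 = 4 × 0.43551951 × 0.2420 = 0.421583 (base)
P(M+6) = C(4,3) × 0.758^1 × 0.242^3 = 4 × 0.7580 × 0.01417249 = 0.042971
Relative intensity = 0.042971 / 0.421583 × 100 = 10.2

10.2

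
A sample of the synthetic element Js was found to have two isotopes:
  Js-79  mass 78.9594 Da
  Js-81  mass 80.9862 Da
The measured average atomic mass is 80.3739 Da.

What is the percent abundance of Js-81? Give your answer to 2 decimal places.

69.79%

With x = fraction of Js-79 (so Js-81 is 1 − x):
78.9594·x + 80.9862·(1 − x) = 80.3739
(78.9594 − 80.9862)·x = 80.3739 − 80.9862
x = -0.6123 / -2.0268 = 0.30210 → 30.21% Js-79, 69.79% Js-81.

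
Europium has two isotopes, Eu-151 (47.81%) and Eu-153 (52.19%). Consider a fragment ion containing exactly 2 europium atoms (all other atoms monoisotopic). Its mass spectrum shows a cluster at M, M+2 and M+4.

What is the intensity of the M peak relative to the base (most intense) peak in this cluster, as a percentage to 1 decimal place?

45.8%

Binomial terms of (0.4781 + 0.5219)^2: M 0.2286, M+2 0.4990, M+4 0.2724 → M+2 is the base peak.
P(M+2) = C(2,1) × 0.4781^1 × 0.5219^1 = 2 × 0.4781 × 0.5219 = 0.499041 (base)
P(M) = C(2,0) × 0.4781^2 × 0.5219^0 = 1 × 0.22857961 × 1.0000 = 0.228580
Relative intensity = 0.228580 / 0.499041 × 100 = 45.8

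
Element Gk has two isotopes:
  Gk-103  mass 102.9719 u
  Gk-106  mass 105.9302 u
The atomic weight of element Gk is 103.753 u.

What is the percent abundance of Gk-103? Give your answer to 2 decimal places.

Let x be the fractional abundance of Gk-103; then Gk-106 has abundance 1 − x.
102.9719·x + 105.9302·(1 − x) = 103.753
(102.9719 − 105.9302)·x = 103.753 − 105.9302
x = -2.1772 / -2.9583 = 0.73596 → 73.60% Gk-103, 26.40% Gk-106.

73.60%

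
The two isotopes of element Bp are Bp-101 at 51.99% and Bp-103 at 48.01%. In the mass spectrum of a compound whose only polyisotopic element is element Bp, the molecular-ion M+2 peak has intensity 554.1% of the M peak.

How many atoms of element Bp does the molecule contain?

With n Bp atoms, P(M+2)/P(M) = C(n,1)·p^(n−1)q / p^n = n·q/p = n · 0.4801/0.5199.
n = 5.541 × 0.5199/0.4801 = 6.00 ≈ 6

6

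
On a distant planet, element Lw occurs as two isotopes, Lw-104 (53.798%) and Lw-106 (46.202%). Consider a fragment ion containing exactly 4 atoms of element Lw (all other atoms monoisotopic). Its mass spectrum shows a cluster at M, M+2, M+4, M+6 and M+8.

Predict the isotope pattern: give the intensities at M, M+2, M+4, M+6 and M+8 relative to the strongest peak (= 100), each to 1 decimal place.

22.6 : 77.6 : 100.0 : 57.3 : 12.3

Expanding (0.53798 + 0.46202)^4:
P(M) = 0.53798^4 = 0.083765
P(M+2) = 4 × 0.53798^3 × 0.46202^1 = 0.287753
P(M+4) = 6 × 0.53798^2 × 0.46202^2 = 0.370685
P(M+6) = 4 × 0.53798^1 × 0.46202^3 = 0.212231
P(M+8) = 0.46202^4 = 0.045566
The M+4 peak is largest (0.370685); scaling to 100 gives 22.6 : 77.6 : 100.0 : 57.3 : 12.3.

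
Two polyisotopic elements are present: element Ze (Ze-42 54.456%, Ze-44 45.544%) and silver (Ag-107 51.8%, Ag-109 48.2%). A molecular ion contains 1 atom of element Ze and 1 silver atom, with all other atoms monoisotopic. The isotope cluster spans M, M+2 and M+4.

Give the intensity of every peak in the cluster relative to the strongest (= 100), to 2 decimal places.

Element Ze pattern (n=1): 0.54456 : 0.45544
Silver pattern (n=1): 0.5180 : 0.4820
Convolve the two distributions (both contribute in 2-u steps):
  M: 0.54456×0.5180 = 0.282082
  M+2: 0.54456×0.4820 + 0.45544×0.5180 = 0.498396
  M+4: 0.45544×0.4820 = 0.219522
Scale to base peak (0.498396) = 100: 56.60 : 100.00 : 44.05

56.60 : 100.00 : 44.05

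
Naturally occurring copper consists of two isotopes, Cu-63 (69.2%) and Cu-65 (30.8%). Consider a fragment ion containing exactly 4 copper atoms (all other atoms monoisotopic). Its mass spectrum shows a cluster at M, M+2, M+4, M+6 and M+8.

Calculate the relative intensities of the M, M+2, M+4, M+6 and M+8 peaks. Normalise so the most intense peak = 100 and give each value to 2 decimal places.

Expanding (0.692 + 0.308)^4:
P(M) = 0.692^4 = 0.229311
P(M+2) = 4 × 0.692^3 × 0.308^1 = 0.408253
P(M+4) = 6 × 0.692^2 × 0.308^2 = 0.272562
P(M+6) = 4 × 0.692^1 × 0.308^3 = 0.080876
P(M+8) = 0.308^4 = 0.008999
The M+2 peak is largest (0.408253); scaling to 100 gives 56.17 : 100.00 : 66.76 : 19.81 : 2.20.

56.17 : 100.00 : 66.76 : 19.81 : 2.20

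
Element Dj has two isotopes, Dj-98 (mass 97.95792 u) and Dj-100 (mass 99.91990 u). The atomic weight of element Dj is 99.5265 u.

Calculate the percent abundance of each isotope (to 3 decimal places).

Dj-98: 20.051%, Dj-100: 79.949%

With x = fraction of Dj-98 (so Dj-100 is 1 − x):
97.95792·x + 99.91990·(1 − x) = 99.5265
(97.95792 − 99.91990)·x = 99.5265 − 99.91990
x = -0.39340 / -1.96198 = 0.20051 → 20.051% Dj-98, 79.949% Dj-100.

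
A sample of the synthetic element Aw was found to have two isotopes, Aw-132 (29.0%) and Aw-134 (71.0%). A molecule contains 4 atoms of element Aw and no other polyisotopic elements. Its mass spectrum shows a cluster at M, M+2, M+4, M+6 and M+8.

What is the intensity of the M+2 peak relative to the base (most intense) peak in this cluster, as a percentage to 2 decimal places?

Term probabilities: M 0.0071, M+2 0.0693, M+4 0.2544, M+6 0.4152, M+8 0.2541. Base peak = M+6.
P(M+6) = C(4,3) × 0.290^1 × 0.710^3 = 4 × 0.2900 × 0.357911 = 0.415177 (base)
P(M+2) = C(4,1) × 0.290^3 × 0.710^1 = 4 × 0.024389 × 0.7100 = 0.069265
Relative intensity = 0.069265 / 0.415177 × 100 = 16.68

16.68%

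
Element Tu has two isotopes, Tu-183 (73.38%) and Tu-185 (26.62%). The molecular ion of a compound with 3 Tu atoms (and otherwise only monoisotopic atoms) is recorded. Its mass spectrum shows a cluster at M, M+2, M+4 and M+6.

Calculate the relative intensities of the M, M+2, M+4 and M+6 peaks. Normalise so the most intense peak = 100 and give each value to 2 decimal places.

The 3 Tu atoms are independent, so intensities follow the terms of (0.7338 + 0.2662)^3.
P(M) = 0.7338^3 = 0.395124
P(M+2) = 3 × 0.7338^2 × 0.2662^1 = 0.430016
P(M+4) = 3 × 0.7338^1 × 0.2662^2 = 0.155997
P(M+6) = 0.2662^3 = 0.018864
The M+2 peak is largest (0.430016); scaling to 100 gives 91.89 : 100.00 : 36.28 : 4.39.

91.89 : 100.00 : 36.28 : 4.39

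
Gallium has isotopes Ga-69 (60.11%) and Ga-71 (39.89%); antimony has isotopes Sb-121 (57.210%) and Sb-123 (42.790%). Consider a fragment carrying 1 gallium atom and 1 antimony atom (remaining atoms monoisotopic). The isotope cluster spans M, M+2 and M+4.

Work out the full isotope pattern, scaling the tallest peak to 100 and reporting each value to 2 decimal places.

70.84 : 100.00 : 35.16

Gallium pattern (n=1): 0.6011 : 0.3989
Antimony pattern (n=1): 0.5721 : 0.4279
Convolve the two distributions (both contribute in 2-u steps):
  M: 0.6011×0.5721 = 0.343889
  M+2: 0.6011×0.4279 + 0.3989×0.5721 = 0.485421
  M+4: 0.3989×0.4279 = 0.170689
Scale to base peak (0.485421) = 100: 70.84 : 100.00 : 35.16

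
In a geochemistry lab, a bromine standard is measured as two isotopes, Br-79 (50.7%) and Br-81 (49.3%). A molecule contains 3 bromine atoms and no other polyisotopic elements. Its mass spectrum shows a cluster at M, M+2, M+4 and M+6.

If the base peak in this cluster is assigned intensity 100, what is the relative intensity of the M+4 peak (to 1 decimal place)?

97.2

Term probabilities: M 0.1303, M+2 0.3802, M+4 0.3697, M+6 0.1198. Base peak = M+2.
P(M+2) = C(3,1) × 0.507^2 × 0.493^1 = 3 × 0.257049 × 0.4930 = 0.380175 (base)
P(M+4) = C(3,2) × 0.507^1 × 0.493^2 = 3 × 0.5070 × 0.243049 = 0.369678
Relative intensity = 0.369678 / 0.380175 × 100 = 97.2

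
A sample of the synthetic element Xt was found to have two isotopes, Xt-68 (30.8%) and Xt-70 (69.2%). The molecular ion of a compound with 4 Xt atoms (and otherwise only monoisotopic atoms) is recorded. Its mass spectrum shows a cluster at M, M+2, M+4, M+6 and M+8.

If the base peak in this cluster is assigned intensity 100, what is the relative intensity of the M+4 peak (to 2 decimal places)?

66.76

Binomial terms of (0.308 + 0.692)^4: M 0.0090, M+2 0.0809, M+4 0.2726, M+6 0.4083, M+8 0.2293 → M+6 is the base peak.
P(M+6) = C(4,3) × 0.308^1 × 0.692^3 = 4 × 0.3080 × 0.33137389 = 0.408253 (base)
P(M+4) = C(4,2) × 0.308^2 × 0.692^2 = 6 × 0.094864 × 0.478864 = 0.272562
Relative intensity = 0.272562 / 0.408253 × 100 = 66.76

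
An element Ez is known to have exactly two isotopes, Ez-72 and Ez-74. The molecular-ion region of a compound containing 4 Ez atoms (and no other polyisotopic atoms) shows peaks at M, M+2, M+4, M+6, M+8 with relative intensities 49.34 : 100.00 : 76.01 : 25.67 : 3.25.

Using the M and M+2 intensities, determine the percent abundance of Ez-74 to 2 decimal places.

Let p = fractional abundance of Ez-72. I(M+2)/I(M) = [C(4,1)·p^3·(1−p)] / p^4 = 4·(1−p)/p = 100.00/49.34 = 2.0268
(1−p)/p = 2.0268/4 = 0.5067  ⇒  p = 1/(1 + 0.5067) = 0.6637
Ez-72: 66.37%, Ez-74: 33.63%.

33.63%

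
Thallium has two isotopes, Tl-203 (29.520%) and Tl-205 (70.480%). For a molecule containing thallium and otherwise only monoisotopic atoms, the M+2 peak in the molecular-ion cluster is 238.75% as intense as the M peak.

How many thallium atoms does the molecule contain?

For n independent Tl atoms, I(M+2)/I(M) = n · (abundance Tl-205) / (abundance Tl-203) = n · 0.70480/0.29520.
n = 2.3875 × 0.29520/0.70480 = 1.00 ≈ 1

1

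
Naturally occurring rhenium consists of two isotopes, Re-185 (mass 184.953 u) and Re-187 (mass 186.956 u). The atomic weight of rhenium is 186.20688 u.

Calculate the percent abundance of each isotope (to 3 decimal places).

Re-185: 37.400%, Re-187: 62.600%

Let x be the fractional abundance of Re-185; then Re-187 has abundance 1 − x.
184.953·x + 186.956·(1 − x) = 186.20688
(184.953 − 186.956)·x = 186.20688 − 186.956
x = -0.74912 / -2.003 = 0.37400 → 37.400% Re-185, 62.600% Re-187.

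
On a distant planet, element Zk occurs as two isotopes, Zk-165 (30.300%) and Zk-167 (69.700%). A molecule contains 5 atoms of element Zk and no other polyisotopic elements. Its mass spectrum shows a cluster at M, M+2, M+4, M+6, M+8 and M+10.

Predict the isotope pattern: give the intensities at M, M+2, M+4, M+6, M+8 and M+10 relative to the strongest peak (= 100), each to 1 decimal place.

0.7 : 8.2 : 37.8 : 86.9 : 100.0 : 46.0

Expanding (0.30300 + 0.69700)^5:
P(M) = 0.30300^5 = 0.002554
P(M+2) = 5 × 0.30300^4 × 0.69700^1 = 0.029375
P(M+4) = 10 × 0.30300^3 × 0.69700^2 = 0.135143
P(M+6) = 10 × 0.30300^2 × 0.69700^3 = 0.310873
P(M+8) = 5 × 0.30300^1 × 0.69700^4 = 0.357556
P(M+10) = 0.69700^5 = 0.164499
The M+8 peak is largest (0.357556); scaling to 100 gives 0.7 : 8.2 : 37.8 : 86.9 : 100.0 : 46.0.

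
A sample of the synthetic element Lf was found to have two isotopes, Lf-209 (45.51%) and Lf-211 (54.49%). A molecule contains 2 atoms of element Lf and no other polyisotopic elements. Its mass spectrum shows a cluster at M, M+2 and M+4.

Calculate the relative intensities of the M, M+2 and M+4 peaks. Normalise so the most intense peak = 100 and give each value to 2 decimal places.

41.76 : 100.00 : 59.87

Each Lf atom is independently Lf-209 (p = 0.4551) or Lf-211 (q = 0.5449); the cluster is the binomial expansion (p + q)^2.
P(M) = 0.4551^2 = 0.207116
P(M+2) = 2 × 0.4551^1 × 0.5449^1 = 0.495968
P(M+4) = 0.5449^2 = 0.296916
The M+2 peak is largest (0.495968); scaling to 100 gives 41.76 : 100.00 : 59.87.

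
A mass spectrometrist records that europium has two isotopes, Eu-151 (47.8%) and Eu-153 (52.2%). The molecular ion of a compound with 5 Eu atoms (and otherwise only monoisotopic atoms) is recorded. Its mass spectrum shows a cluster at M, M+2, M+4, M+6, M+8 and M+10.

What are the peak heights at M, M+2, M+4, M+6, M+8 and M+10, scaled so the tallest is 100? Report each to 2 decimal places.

7.68 : 41.93 : 91.57 : 100.00 : 54.60 : 11.93

Each Eu atom is independently Eu-151 (p = 0.478) or Eu-153 (q = 0.522); the cluster is the binomial expansion (p + q)^5.
P(M) = 0.478^5 = 0.024954
P(M+2) = 5 × 0.478^4 × 0.522^1 = 0.136255
P(M+4) = 10 × 0.478^3 × 0.522^2 = 0.297594
P(M+6) = 10 × 0.478^2 × 0.522^3 = 0.324988
P(M+8) = 5 × 0.478^1 × 0.522^4 = 0.177452
P(M+10) = 0.522^5 = 0.038757
The M+6 peak is largest (0.324988); scaling to 100 gives 7.68 : 41.93 : 91.57 : 100.00 : 54.60 : 11.93.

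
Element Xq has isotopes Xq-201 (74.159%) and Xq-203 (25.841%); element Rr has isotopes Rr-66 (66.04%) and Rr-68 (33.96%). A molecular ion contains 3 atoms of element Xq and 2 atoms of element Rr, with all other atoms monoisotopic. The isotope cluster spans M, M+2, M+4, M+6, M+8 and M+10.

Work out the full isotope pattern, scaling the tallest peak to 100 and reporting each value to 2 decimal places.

Element Xq pattern (n=3): 0.40784167 : 0.42634218 : 0.14856064 : 0.01725552
Element Rr pattern (n=2): 0.43612816 : 0.44854368 : 0.11532816
Convolve the two distributions (both contribute in 2-u steps):
  M: 0.40784167×0.43612816 = 0.177871
  M+2: 0.40784167×0.44854368 + 0.42634218×0.43612816 = 0.368875
  M+4: 0.40784167×0.11532816 + 0.42634218×0.44854368 + 0.14856064×0.43612816 = 0.303060
  M+6: 0.42634218×0.11532816 + 0.14856064×0.44854368 + 0.01725552×0.43612816 = 0.123331
  M+8: 0.14856064×0.11532816 + 0.01725552×0.44854368 = 0.024873
  M+10: 0.01725552×0.11532816 = 0.001990
Scale to base peak (0.368875) = 100: 48.22 : 100.00 : 82.16 : 33.43 : 6.74 : 0.54

48.22 : 100.00 : 82.16 : 33.43 : 6.74 : 0.54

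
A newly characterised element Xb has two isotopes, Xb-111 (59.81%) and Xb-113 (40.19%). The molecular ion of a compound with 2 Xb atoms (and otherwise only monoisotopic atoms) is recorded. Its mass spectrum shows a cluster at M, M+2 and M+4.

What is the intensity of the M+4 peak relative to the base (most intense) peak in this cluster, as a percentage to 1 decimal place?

33.6%

Binomial terms of (0.5981 + 0.4019)^2: M 0.3577, M+2 0.4808, M+4 0.1615 → M+2 is the base peak.
P(M+2) = C(2,1) × 0.5981^1 × 0.4019^1 = 2 × 0.5981 × 0.4019 = 0.480753 (base)
P(M+4) = C(2,2) × 0.5981^0 × 0.4019^2 = 1 × 1.0000 × 0.16152361 = 0.161524
Relative intensity = 0.161524 / 0.480753 × 100 = 33.6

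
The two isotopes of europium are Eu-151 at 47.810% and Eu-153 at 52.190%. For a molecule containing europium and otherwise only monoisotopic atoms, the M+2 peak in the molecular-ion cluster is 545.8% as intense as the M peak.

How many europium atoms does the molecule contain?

5

With n Eu atoms, P(M+2)/P(M) = C(n,1)·p^(n−1)q / p^n = n·q/p = n · 0.52190/0.47810.
n = 5.458 × 0.47810/0.52190 = 5.00 ≈ 5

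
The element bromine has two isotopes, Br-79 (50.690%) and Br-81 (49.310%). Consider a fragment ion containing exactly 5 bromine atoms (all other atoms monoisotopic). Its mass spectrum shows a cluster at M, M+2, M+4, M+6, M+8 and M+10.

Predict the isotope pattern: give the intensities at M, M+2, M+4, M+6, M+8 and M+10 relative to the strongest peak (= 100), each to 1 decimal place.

Expanding (0.50690 + 0.49310)^5:
P(M) = 0.50690^5 = 0.033467
P(M+2) = 5 × 0.50690^4 × 0.49310^1 = 0.162777
P(M+4) = 10 × 0.50690^3 × 0.49310^2 = 0.316692
P(M+6) = 10 × 0.50690^2 × 0.49310^3 = 0.308070
P(M+8) = 5 × 0.50690^1 × 0.49310^4 = 0.149842
P(M+10) = 0.49310^5 = 0.029152
The M+4 peak is largest (0.316692); scaling to 100 gives 10.6 : 51.4 : 100.0 : 97.3 : 47.3 : 9.2.

10.6 : 51.4 : 100.0 : 97.3 : 47.3 : 9.2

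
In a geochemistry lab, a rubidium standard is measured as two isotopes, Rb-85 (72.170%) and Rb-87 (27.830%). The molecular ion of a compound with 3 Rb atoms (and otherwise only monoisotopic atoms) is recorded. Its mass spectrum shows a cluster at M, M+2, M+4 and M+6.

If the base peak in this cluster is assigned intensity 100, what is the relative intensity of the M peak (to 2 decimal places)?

Binomial terms of (0.72170 + 0.27830)^3: M 0.3759, M+2 0.4349, M+4 0.1677, M+6 0.0216 → M+2 is the base peak.
P(M+2) = C(3,1) × 0.72170^2 × 0.27830^1 = 3 × 0.52085089 × 0.2783 = 0.434858 (base)
P(M) = C(3,0) × 0.72170^3 × 0.27830^0 = 1 × 0.37589809 × 1.0000 = 0.375898
Relative intensity = 0.375898 / 0.434858 × 100 = 86.44

86.44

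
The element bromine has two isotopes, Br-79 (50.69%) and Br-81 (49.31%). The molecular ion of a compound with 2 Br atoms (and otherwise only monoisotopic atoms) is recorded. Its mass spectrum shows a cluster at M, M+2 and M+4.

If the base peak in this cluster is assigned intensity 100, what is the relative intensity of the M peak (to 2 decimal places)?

Term probabilities: M 0.2569, M+2 0.4999, M+4 0.2431. Base peak = M+2.
P(M+2) = C(2,1) × 0.5069^1 × 0.4931^1 = 2 × 0.5069 × 0.4931 = 0.499905 (base)
P(M) = C(2,0) × 0.5069^2 × 0.4931^0 = 1 × 0.25694761 × 1.0000 = 0.256948
Relative intensity = 0.256948 / 0.499905 × 100 = 51.40

51.40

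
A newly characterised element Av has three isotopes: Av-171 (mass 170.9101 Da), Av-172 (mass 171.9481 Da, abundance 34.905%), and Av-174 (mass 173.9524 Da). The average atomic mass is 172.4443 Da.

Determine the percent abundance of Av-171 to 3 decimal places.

The remaining 65.095% is split between Av-171 (fraction x) and Av-174 (fraction 0.65095 − x).
Substituting: 170.9101x + 173.9524(0.65095 − x) = 112.425815695
(170.9101 − 173.9524)x = -0.808499085  ⇒  x = 0.26575, y = 0.38520
Av-171: 26.575%, Av-174: 38.520%.

26.575%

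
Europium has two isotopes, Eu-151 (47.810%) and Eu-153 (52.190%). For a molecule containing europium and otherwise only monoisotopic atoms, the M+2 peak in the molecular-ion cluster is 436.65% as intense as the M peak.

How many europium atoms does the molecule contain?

4

The M+2/M ratio from n Eu atoms is n · q/p = n · 0.52190/0.47810.
n = 4.3665 × 0.47810/0.52190 = 4.00 ≈ 4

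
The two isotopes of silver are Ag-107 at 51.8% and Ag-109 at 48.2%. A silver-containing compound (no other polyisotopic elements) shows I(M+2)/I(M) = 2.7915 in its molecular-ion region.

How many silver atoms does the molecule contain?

3

The M+2/M ratio from n Ag atoms is n · q/p = n · 0.482/0.518.
n = 2.7915 × 0.518/0.482 = 3.00 ≈ 3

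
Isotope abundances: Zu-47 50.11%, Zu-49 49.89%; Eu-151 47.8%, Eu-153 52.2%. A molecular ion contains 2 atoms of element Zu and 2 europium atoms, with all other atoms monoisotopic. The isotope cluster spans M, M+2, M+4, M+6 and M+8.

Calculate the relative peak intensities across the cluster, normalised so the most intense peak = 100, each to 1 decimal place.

15.3 : 63.9 : 100.0 : 69.5 : 18.1

Element Zu pattern (n=2): 0.25110121 : 0.49999758 : 0.24890121
Europium pattern (n=2): 0.228484 : 0.499032 : 0.272484
Convolve the two distributions (both contribute in 2-u steps):
  M: 0.25110121×0.228484 = 0.057373
  M+2: 0.25110121×0.499032 + 0.49999758×0.228484 = 0.239549
  M+4: 0.25110121×0.272484 + 0.49999758×0.499032 + 0.24890121×0.228484 = 0.374806
  M+6: 0.49999758×0.272484 + 0.24890121×0.499032 = 0.260451
  M+8: 0.24890121×0.272484 = 0.067822
Scale to base peak (0.374806) = 100: 15.3 : 63.9 : 100.0 : 69.5 : 18.1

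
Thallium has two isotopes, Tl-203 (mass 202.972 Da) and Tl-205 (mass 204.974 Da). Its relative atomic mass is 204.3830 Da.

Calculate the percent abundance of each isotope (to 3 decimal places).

Writing the weighted mean with unknown fraction x of Tl-203:
202.972·x + 204.974·(1 − x) = 204.3830
(202.972 − 204.974)·x = 204.3830 − 204.974
x = -0.5910 / -2.002 = 0.29520 → 29.520% Tl-203, 70.480% Tl-205.

Tl-203: 29.520%, Tl-205: 70.480%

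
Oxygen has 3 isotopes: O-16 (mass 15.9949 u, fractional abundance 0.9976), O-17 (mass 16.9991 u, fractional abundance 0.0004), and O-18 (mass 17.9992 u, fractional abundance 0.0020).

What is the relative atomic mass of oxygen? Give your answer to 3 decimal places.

15.999 u

Weight each isotope mass by its fractional abundance: 0.9976 × 15.9949 + 0.0004 × 16.9991 + 0.0020 × 17.9992
= 15.95651 + 0.00680 + 0.03600 = 15.99931 u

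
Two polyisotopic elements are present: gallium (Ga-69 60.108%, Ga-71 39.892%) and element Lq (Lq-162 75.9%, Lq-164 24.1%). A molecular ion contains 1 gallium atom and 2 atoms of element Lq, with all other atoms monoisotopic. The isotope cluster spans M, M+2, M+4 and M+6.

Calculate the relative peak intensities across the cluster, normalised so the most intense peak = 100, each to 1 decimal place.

Gallium pattern (n=1): 0.60108 : 0.39892
Element Lq pattern (n=2): 0.576081 : 0.365838 : 0.058081
Convolve the two distributions (both contribute in 2-u steps):
  M: 0.60108×0.576081 = 0.346271
  M+2: 0.60108×0.365838 + 0.39892×0.576081 = 0.449708
  M+4: 0.60108×0.058081 + 0.39892×0.365838 = 0.180851
  M+6: 0.39892×0.058081 = 0.023170
Scale to base peak (0.449708) = 100: 77.0 : 100.0 : 40.2 : 5.2

77.0 : 100.0 : 40.2 : 5.2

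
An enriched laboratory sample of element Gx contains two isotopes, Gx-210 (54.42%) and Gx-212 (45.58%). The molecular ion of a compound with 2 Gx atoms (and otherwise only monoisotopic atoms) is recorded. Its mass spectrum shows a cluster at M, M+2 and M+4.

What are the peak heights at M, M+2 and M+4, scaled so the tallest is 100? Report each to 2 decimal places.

59.70 : 100.00 : 41.88

Each Gx atom is independently Gx-210 (p = 0.5442) or Gx-212 (q = 0.4558); the cluster is the binomial expansion (p + q)^2.
P(M) = 0.5442^2 = 0.296154
P(M+2) = 2 × 0.5442^1 × 0.4558^1 = 0.496093
P(M+4) = 0.4558^2 = 0.207754
The M+2 peak is largest (0.496093); scaling to 100 gives 59.70 : 100.00 : 41.88.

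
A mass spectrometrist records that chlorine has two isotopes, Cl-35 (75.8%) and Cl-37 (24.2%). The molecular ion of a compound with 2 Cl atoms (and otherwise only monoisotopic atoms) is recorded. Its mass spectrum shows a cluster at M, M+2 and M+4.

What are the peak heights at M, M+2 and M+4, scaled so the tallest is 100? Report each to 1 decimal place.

100.0 : 63.9 : 10.2

The 2 Cl atoms are independent, so intensities follow the terms of (0.758 + 0.242)^2.
P(M) = 0.758^2 = 0.574564
P(M+2) = 2 × 0.758^1 × 0.242^1 = 0.366872
P(M+4) = 0.242^2 = 0.058564
The M peak is largest (0.574564); scaling to 100 gives 100.0 : 63.9 : 10.2.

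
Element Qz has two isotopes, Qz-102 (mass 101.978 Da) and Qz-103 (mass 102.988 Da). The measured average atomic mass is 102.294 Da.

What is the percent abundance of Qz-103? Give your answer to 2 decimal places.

Let x be the fractional abundance of Qz-102; then Qz-103 has abundance 1 − x.
101.978·x + 102.988·(1 − x) = 102.294
(101.978 − 102.988)·x = 102.294 − 102.988
x = -0.694 / -1.010 = 0.68713 → 68.71% Qz-102, 31.29% Qz-103.

31.29%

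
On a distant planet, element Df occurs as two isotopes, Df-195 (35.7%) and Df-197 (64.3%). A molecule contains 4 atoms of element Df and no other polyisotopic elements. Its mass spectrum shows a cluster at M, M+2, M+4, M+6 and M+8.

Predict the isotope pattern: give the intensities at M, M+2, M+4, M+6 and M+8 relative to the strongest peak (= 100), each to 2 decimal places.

4.28 : 30.83 : 83.28 : 100.00 : 45.03

The 4 Df atoms are independent, so intensities follow the terms of (0.357 + 0.643)^4.
P(M) = 0.357^4 = 0.016243
P(M+2) = 4 × 0.357^3 × 0.643^1 = 0.117024
P(M+4) = 6 × 0.357^2 × 0.643^2 = 0.316162
P(M+6) = 4 × 0.357^1 × 0.643^3 = 0.379631
P(M+8) = 0.643^4 = 0.170940
The M+6 peak is largest (0.379631); scaling to 100 gives 4.28 : 30.83 : 83.28 : 100.00 : 45.03.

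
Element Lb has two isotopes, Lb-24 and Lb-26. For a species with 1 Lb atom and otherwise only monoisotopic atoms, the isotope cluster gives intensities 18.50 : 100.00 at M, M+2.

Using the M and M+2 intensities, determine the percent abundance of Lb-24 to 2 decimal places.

15.61%

Write p for the Lb-24 fraction. I(M+2)/I(M) = [C(1,1)·p^0·(1−p)] / p^1 = 1·(1−p)/p = 100.00/18.50 = 5.4054
(1−p)/p = 5.4054/1 = 5.4054  ⇒  p = 1/(1 + 5.4054) = 0.1561
Lb-24: 15.61%, Lb-26: 84.39%.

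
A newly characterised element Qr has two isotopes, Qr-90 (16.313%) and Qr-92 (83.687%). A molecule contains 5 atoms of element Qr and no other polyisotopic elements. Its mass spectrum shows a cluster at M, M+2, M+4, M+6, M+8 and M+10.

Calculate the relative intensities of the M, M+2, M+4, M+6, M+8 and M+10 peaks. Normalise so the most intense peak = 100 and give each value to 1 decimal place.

Expanding (0.16313 + 0.83687)^5:
P(M) = 0.16313^5 = 0.000116
P(M+2) = 5 × 0.16313^4 × 0.83687^1 = 0.002963
P(M+4) = 10 × 0.16313^3 × 0.83687^2 = 0.030403
P(M+6) = 10 × 0.16313^2 × 0.83687^3 = 0.155970
P(M+8) = 5 × 0.16313^1 × 0.83687^4 = 0.400070
P(M+10) = 0.83687^5 = 0.410478
The M+10 peak is largest (0.410478); scaling to 100 gives 0.0 : 0.7 : 7.4 : 38.0 : 97.5 : 100.0.

0.0 : 0.7 : 7.4 : 38.0 : 97.5 : 100.0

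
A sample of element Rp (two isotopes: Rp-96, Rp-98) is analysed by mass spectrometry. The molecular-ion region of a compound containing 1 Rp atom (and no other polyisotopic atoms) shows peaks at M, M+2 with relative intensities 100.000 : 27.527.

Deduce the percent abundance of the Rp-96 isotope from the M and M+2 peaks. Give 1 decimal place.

Write p for the Rp-96 fraction. I(M+2)/I(M) = [C(1,1)·p^0·(1−p)] / p^1 = 1·(1−p)/p = 27.527/100.000 = 0.2753
(1−p)/p = 0.2753/1 = 0.2753  ⇒  p = 1/(1 + 0.2753) = 0.7841
Rp-96: 78.4%, Rp-98: 21.6%.

78.4%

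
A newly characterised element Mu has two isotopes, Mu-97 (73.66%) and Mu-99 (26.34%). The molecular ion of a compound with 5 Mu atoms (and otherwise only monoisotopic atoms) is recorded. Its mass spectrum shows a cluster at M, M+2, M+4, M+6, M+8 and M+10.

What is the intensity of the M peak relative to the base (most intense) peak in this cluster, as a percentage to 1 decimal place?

55.9%

(0.7366 + 0.2634)^5 gives M 0.2168, M+2 0.3877, M+4 0.2773, M+6 0.0992, M+8 0.0177, M+10 0.0013; the largest is M+2.
P(M+2) = C(5,1) × 0.7366^4 × 0.2634^1 = 5 × 0.29439258 × 0.2634 = 0.387715 (base)
P(M) = C(5,0) × 0.7366^5 × 0.2634^0 = 1 × 0.21684957 × 1.0000 = 0.216850
Relative intensity = 0.216850 / 0.387715 × 100 = 55.9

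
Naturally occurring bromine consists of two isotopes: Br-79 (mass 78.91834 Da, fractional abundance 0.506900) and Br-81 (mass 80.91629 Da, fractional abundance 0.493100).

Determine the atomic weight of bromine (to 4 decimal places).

Ar = Σ fᵢ·mᵢ = 0.506900 × 78.91834 + 0.493100 × 80.91629
= 40.003707 + 39.899823 = 79.903530 Da

79.9035 Da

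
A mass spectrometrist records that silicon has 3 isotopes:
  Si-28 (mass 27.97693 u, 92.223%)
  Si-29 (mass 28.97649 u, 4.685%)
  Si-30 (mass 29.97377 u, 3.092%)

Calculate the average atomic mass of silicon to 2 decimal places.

Weight each isotope mass by its fractional abundance: 0.92223 × 27.97693 + 0.04685 × 28.97649 + 0.03092 × 29.97377
= 25.801164 + 1.357549 + 0.926789 = 28.085502 u

28.09 u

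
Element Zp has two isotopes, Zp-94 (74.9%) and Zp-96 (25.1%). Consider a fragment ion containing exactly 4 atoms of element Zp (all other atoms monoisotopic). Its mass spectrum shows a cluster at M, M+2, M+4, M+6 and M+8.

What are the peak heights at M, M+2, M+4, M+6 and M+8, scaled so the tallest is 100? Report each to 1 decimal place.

74.6 : 100.0 : 50.3 : 11.2 : 0.9

The 4 Zp atoms are independent, so intensities follow the terms of (0.749 + 0.251)^4.
P(M) = 0.749^4 = 0.314722
P(M+2) = 4 × 0.749^3 × 0.251^1 = 0.421871
P(M+4) = 6 × 0.749^2 × 0.251^2 = 0.212062
P(M+6) = 4 × 0.749^1 × 0.251^3 = 0.047376
P(M+8) = 0.251^4 = 0.003969
The M+2 peak is largest (0.421871); scaling to 100 gives 74.6 : 100.0 : 50.3 : 11.2 : 0.9.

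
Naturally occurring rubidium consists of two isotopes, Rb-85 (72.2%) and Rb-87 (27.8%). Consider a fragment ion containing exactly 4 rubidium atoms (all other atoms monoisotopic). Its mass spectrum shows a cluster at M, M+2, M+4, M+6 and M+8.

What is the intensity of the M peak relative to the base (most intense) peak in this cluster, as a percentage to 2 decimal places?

64.93%

(0.722 + 0.278)^4 gives M 0.2717, M+2 0.4185, M+4 0.2417, M+6 0.0620, M+8 0.0060; the largest is M+2.
P(M+2) = C(4,1) × 0.722^3 × 0.278^1 = 4 × 0.37636705 × 0.2780 = 0.418520 (base)
P(M) = C(4,0) × 0.722^4 × 0.278^0 = 1 × 0.27173701 × 1.0000 = 0.271737
Relative intensity = 0.271737 / 0.418520 × 100 = 64.93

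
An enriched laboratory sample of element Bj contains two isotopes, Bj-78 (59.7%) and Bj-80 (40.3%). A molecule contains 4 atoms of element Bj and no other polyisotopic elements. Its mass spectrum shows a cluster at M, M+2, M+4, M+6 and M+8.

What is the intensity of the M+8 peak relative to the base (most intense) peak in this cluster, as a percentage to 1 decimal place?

7.6%

(0.597 + 0.403)^4 gives M 0.1270, M+2 0.3430, M+4 0.3473, M+6 0.1563, M+8 0.0264; the largest is M+4.
P(M+4) = C(4,2) × 0.597^2 × 0.403^2 = 6 × 0.356409 × 0.162409 = 0.347304 (base)
P(M+8) = C(4,4) × 0.597^0 × 0.403^4 = 1 × 1.0000 × 0.02637668 = 0.026377
Relative intensity = 0.026377 / 0.347304 × 100 = 7.6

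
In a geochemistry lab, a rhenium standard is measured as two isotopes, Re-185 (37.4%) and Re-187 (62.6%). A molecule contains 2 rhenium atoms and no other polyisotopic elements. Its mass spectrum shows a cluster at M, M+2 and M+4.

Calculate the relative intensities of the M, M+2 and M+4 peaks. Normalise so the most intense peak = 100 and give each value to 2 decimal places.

Each Re atom is independently Re-185 (p = 0.374) or Re-187 (q = 0.626); the cluster is the binomial expansion (p + q)^2.
P(M) = 0.374^2 = 0.139876
P(M+2) = 2 × 0.374^1 × 0.626^1 = 0.468248
P(M+4) = 0.626^2 = 0.391876
The M+2 peak is largest (0.468248); scaling to 100 gives 29.87 : 100.00 : 83.69.

29.87 : 100.00 : 83.69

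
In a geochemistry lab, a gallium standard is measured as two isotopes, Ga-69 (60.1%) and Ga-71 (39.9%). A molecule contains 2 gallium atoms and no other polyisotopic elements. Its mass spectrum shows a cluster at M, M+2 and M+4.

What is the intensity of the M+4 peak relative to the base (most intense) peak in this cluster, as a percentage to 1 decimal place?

33.2%

Binomial terms of (0.601 + 0.399)^2: M 0.3612, M+2 0.4796, M+4 0.1592 → M+2 is the base peak.
P(M+2) = C(2,1) × 0.601^1 × 0.399^1 = 2 × 0.6010 × 0.3990 = 0.479598 (base)
P(M+4) = C(2,2) × 0.601^0 × 0.399^2 = 1 × 1.0000 × 0.159201 = 0.159201
Relative intensity = 0.159201 / 0.479598 × 100 = 33.2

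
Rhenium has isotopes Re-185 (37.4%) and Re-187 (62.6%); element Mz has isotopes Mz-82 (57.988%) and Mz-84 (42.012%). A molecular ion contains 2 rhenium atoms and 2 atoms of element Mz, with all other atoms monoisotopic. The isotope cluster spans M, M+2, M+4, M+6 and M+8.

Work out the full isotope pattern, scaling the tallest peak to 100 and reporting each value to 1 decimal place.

12.2 : 58.7 : 100.0 : 71.1 : 18.0

Rhenium pattern (n=2): 0.139876 : 0.468248 : 0.391876
Element Mz pattern (n=2): 0.33626081 : 0.48723837 : 0.17650081
Convolve the two distributions (both contribute in 2-u steps):
  M: 0.139876×0.33626081 = 0.047035
  M+2: 0.139876×0.48723837 + 0.468248×0.33626081 = 0.225606
  M+4: 0.139876×0.17650081 + 0.468248×0.48723837 + 0.391876×0.33626081 = 0.384609
  M+6: 0.468248×0.17650081 + 0.391876×0.48723837 = 0.273583
  M+8: 0.391876×0.17650081 = 0.069166
Scale to base peak (0.384609) = 100: 12.2 : 58.7 : 100.0 : 71.1 : 18.0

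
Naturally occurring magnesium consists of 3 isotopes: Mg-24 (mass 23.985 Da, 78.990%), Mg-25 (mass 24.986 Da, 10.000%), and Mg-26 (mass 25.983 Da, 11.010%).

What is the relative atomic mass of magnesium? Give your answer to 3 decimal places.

24.305 Da

The abundance-weighted mean is 0.78990 × 23.985 + 0.10000 × 24.986 + 0.11010 × 25.983
= 18.9458 + 2.4986 + 2.8607 = 24.3051 Da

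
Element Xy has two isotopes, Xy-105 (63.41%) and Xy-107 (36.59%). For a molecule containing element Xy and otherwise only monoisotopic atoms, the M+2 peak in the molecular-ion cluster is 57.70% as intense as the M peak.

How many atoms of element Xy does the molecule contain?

For n independent Xy atoms, I(M+2)/I(M) = n · (abundance Xy-107) / (abundance Xy-105) = n · 0.3659/0.6341.
n = 0.5770 × 0.6341/0.3659 = 1.00 ≈ 1

1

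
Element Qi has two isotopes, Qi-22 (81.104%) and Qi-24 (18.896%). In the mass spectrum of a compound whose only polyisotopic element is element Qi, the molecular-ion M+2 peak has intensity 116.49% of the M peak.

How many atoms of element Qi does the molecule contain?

With n Qi atoms, P(M+2)/P(M) = C(n,1)·p^(n−1)q / p^n = n·q/p = n · 0.18896/0.81104.
n = 1.1649 × 0.81104/0.18896 = 5.00 ≈ 5

5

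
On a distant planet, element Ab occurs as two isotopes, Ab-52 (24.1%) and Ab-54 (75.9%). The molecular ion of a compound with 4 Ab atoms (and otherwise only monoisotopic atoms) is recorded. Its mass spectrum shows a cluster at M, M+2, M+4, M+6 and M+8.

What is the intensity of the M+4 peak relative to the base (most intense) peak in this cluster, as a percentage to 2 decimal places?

Binomial terms of (0.241 + 0.759)^4: M 0.0034, M+2 0.0425, M+4 0.2008, M+6 0.4215, M+8 0.3319 → M+6 is the base peak.
P(M+6) = C(4,3) × 0.241^1 × 0.759^3 = 4 × 0.2410 × 0.43724548 = 0.421505 (base)
P(M+4) = C(4,2) × 0.241^2 × 0.759^2 = 6 × 0.058081 × 0.576081 = 0.200756
Relative intensity = 0.200756 / 0.421505 × 100 = 47.63

47.63%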